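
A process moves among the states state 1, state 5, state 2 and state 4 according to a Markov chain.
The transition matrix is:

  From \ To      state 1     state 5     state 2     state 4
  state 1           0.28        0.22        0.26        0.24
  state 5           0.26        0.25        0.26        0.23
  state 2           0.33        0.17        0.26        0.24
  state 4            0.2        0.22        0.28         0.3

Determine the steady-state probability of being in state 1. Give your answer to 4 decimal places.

0.2687

Let the stationary distribution be π with π = πP and π_1 + π_2 + π_3 + π_4 = 1.
π_1 = 0.28·π_1 + 0.26·π_2 + 0.33·π_3 + 0.2·π_4
π_2 = 0.22·π_1 + 0.25·π_2 + 0.17·π_3 + 0.22·π_4
π_3 = 0.26·π_1 + 0.26·π_2 + 0.26·π_3 + 0.28·π_4
Solving with the normalization constraint gives π = (0.2687, 0.2131, 0.2651, 0.2531).
So the stationary probability of state 1 is 0.2687.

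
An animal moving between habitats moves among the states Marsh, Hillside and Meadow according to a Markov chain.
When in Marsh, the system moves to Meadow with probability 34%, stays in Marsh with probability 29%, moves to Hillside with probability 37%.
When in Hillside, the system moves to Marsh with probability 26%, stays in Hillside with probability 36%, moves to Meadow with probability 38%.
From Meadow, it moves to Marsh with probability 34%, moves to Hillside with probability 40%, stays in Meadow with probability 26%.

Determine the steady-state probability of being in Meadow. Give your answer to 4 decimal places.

Let the stationary distribution be π with π = πP and π_1 + π_2 + π_3 = 1.
π_1 = 0.29·π_1 + 0.26·π_2 + 0.34·π_3
π_2 = 0.37·π_1 + 0.36·π_2 + 0.4·π_3
Solving with the normalization constraint gives π = (0.2952, 0.3761, 0.3287).
So the stationary probability of Meadow is 0.3287.

0.3287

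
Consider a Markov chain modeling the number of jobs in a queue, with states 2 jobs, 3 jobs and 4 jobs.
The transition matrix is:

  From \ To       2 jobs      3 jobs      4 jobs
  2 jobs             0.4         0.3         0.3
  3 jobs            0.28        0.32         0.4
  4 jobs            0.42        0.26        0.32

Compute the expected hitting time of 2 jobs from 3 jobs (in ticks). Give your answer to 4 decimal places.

3.0134

Let t(s) be the expected number of ticks to first reach 2 jobs from state s, with t(2 jobs) = 0. Conditioning on the first tick:
t(3 jobs) = 1 + 0.32·t(3 jobs) + 0.4·t(4 jobs)
t(4 jobs) = 1 + 0.26·t(3 jobs) + 0.32·t(4 jobs)
Solving: t(3 jobs) = 3.0134, t(4 jobs) = 2.6228.
Expected ticks from 3 jobs to 2 jobs: 3.0134.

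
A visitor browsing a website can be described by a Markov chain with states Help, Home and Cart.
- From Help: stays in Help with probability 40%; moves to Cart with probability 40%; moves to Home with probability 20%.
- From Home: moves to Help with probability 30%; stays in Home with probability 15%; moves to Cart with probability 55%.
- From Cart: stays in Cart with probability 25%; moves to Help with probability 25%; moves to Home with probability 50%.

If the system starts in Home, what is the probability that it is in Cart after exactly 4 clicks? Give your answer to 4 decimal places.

Propagate the distribution vector 4 clicks from Home.
After 0 clicks: (0.0000, 1.0000, 0.0000)
After 1 click: (0.3000, 0.1500, 0.5500)
After 2 clicks: (0.3025, 0.3575, 0.3400)
After 3 clicks: (0.3133, 0.2841, 0.4026)
After 4 clicks: (0.3112, 0.3066, 0.3822)
P(in Cart after 4 clicks) = 0.3822

0.3822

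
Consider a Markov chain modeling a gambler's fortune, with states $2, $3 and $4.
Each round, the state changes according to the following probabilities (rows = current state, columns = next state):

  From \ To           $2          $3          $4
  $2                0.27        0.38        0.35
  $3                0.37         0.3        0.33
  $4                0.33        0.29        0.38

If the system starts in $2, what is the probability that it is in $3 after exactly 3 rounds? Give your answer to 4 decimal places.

0.3228

Propagate the distribution vector 3 rounds from $2.
After 0 rounds: (1.0000, 0.0000, 0.0000)
After 1 round: (0.2700, 0.3800, 0.3500)
After 2 rounds: (0.3290, 0.3181, 0.3529)
After 3 rounds: (0.3230, 0.3228, 0.3542)
P(in $3 after 3 rounds) = 0.3228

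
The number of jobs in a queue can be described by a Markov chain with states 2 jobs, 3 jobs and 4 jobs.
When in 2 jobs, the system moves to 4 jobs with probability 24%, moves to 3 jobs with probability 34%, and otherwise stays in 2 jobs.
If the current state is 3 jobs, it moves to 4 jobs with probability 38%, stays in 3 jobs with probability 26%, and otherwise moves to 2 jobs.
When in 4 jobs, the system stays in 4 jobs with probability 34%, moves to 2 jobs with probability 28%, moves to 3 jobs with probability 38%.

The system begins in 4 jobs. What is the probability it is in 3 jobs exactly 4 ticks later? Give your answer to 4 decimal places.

Propagate the distribution vector 4 ticks from 4 jobs.
After 0 ticks: (0.0000, 0.0000, 1.0000)
After 1 tick: (0.2800, 0.3800, 0.3400)
After 2 ticks: (0.3496, 0.3232, 0.3272)
After 3 ticks: (0.3548, 0.3272, 0.3180)
After 4 ticks: (0.3559, 0.3265, 0.3176)
P(in 3 jobs after 4 ticks) = 0.3265

0.3265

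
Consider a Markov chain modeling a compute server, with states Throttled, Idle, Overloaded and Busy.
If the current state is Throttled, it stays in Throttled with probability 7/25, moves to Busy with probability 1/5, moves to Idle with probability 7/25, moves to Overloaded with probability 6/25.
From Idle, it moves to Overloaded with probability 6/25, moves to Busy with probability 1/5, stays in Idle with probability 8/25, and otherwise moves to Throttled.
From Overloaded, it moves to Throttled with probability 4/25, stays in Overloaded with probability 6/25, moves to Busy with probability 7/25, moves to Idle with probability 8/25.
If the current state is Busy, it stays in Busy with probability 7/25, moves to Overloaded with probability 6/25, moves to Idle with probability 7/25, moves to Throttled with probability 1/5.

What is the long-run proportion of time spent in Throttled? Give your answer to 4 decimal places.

Let the stationary distribution be π with π = πP and π_1 + π_2 + π_3 + π_4 = 1.
π_1 = 0.28·π_1 + 0.24·π_2 + 0.16·π_3 + 0.2·π_4
π_2 = 0.28·π_1 + 0.32·π_2 + 0.32·π_3 + 0.28·π_4
π_3 = 0.24·π_1 + 0.24·π_2 + 0.24·π_3 + 0.24·π_4
Solving with the normalization constraint gives π = (0.2201, 0.3017, 0.2400, 0.2383).
So the stationary probability of Throttled is 0.2201.

0.2201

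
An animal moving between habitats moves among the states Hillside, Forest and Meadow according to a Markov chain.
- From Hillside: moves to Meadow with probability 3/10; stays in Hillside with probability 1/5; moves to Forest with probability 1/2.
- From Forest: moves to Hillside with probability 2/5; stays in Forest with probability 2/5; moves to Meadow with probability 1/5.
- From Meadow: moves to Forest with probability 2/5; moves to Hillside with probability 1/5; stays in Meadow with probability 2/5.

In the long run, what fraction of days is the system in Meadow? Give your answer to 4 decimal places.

Let the stationary distribution be π with π = πP and π_1 + π_2 + π_3 = 1.
π_1 = 0.2·π_1 + 0.4·π_2 + 0.2·π_3
π_2 = 0.5·π_1 + 0.4·π_2 + 0.4·π_3
Solving with the normalization constraint gives π = (0.2857, 0.4286, 0.2857).
So the stationary probability of Meadow is 0.2857.

0.2857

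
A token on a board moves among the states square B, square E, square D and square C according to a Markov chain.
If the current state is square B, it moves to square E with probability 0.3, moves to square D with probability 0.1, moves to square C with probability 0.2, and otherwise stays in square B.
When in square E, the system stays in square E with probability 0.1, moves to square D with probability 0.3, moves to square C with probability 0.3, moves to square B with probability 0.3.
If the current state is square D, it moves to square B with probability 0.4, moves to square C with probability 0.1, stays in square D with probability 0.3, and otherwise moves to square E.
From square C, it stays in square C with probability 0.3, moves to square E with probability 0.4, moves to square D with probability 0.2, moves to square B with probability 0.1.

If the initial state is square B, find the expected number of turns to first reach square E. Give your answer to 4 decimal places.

3.2735

Let t(s) be the expected number of turns to first reach square E from state s, with t(square E) = 0. Conditioning on the first turn:
t(square B) = 1 + 0.4·t(square B) + 0.1·t(square D) + 0.2·t(square C)
t(square D) = 1 + 0.4·t(square B) + 0.3·t(square D) + 0.1·t(square C)
t(square C) = 1 + 0.1·t(square B) + 0.2·t(square D) + 0.3·t(square C)
Solving: t(square B) = 3.2735, t(square D) = 3.7220, t(square C) = 2.9596.
Expected turns from square B to square E: 3.2735.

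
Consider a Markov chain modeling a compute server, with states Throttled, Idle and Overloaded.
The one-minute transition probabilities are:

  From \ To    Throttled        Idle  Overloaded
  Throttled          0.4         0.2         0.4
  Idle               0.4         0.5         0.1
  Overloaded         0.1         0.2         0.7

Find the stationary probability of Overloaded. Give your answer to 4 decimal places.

0.4490

Let the stationary distribution be π with π = πP and π_1 + π_2 + π_3 = 1.
π_1 = 0.4·π_1 + 0.4·π_2 + 0.1·π_3
π_2 = 0.2·π_1 + 0.5·π_2 + 0.2·π_3
Solving with the normalization constraint gives π = (0.2653, 0.2857, 0.4490).
So the stationary probability of Overloaded is 0.4490.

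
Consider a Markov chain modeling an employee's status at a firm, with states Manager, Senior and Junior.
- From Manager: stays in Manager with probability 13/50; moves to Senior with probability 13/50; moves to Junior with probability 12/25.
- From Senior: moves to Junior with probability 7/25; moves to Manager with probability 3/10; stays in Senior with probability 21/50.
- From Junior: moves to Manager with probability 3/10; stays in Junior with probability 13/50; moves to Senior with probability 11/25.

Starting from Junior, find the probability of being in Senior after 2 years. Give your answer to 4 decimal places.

0.3772

Sum over the intermediate state after 1 year:
P = P(Junior→Manager)·P(Manager→Senior) + P(Junior→Senior)·P(Senior→Senior) + P(Junior→Junior)·P(Junior→Senior)
  = 0.3×0.26 + 0.44×0.42 + 0.26×0.44
  = 0.0780 + 0.1848 + 0.1144 = 0.3772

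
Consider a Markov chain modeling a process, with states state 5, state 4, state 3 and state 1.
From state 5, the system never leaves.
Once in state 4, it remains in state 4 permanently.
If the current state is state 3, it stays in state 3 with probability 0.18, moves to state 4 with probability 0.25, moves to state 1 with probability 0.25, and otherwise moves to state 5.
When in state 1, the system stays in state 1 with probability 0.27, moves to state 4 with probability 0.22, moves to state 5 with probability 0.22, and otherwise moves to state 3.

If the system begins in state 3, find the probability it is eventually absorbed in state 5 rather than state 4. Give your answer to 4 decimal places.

0.5486

Let h(s) be the probability of absorption at state 5 starting from transient state s. Then h(state 5) = 1 and h(state 4) = 0. By first-step analysis:
h(state 3) = 0.32·1 + 0.25·0 + 0.18·h(state 3) + 0.25·h(state 1)
h(state 1) = 0.22·1 + 0.22·0 + 0.29·h(state 3) + 0.27·h(state 1)
Solving: h(state 3) = 0.5486, h(state 1) = 0.5193.
Starting from state 3, the probability is 0.5486.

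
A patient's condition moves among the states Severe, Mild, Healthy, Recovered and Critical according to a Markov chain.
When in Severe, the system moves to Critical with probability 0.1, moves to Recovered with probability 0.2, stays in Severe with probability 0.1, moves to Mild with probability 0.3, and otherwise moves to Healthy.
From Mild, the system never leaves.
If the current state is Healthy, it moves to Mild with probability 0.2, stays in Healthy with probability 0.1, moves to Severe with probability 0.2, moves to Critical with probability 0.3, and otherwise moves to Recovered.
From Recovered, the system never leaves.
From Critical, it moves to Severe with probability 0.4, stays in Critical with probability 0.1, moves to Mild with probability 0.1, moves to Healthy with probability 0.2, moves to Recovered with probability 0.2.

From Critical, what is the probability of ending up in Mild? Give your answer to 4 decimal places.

Let h(s) be the probability of absorption at Mild starting from transient state s. Then h(Mild) = 1 and h(Recovered) = 0. By first-step analysis:
h(Severe) = 0.1·h(Severe) + 0.3·1 + 0.3·h(Healthy) + 0.2·0 + 0.1·h(Critical)
h(Healthy) = 0.2·h(Severe) + 0.2·1 + 0.1·h(Healthy) + 0.2·0 + 0.3·h(Critical)
h(Critical) = 0.4·h(Severe) + 0.1·1 + 0.2·h(Healthy) + 0.2·0 + 0.1·h(Critical)
Solving: h(Severe) = 0.5523, h(Healthy) = 0.5009, h(Critical) = 0.4679.
Starting from Critical, the probability is 0.4679.

0.4679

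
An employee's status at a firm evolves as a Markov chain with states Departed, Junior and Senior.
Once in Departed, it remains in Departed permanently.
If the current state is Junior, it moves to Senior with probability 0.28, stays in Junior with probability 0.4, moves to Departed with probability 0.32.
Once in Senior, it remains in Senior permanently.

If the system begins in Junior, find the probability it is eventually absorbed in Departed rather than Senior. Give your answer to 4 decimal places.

Let h(s) be the probability of absorption at Departed starting from transient state s. Then h(Departed) = 1 and h(Senior) = 0. By first-step analysis:
h(Junior) = 0.32·1 + 0.4·h(Junior) + 0.28·0
Solving: h(Junior) = 0.5333.
Starting from Junior, the probability is 0.5333.

0.5333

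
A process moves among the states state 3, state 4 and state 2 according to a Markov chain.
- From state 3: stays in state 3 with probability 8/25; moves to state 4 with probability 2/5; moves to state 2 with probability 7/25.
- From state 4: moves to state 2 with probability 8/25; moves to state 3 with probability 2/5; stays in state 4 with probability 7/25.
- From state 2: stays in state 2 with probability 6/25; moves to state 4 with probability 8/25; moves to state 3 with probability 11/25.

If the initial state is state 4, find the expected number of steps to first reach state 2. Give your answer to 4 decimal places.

Let t(s) be the expected number of steps to first reach state 2 from state s, with t(state 2) = 0. Conditioning on the first step:
t(state 3) = 1 + 0.32·t(state 3) + 0.4·t(state 4)
t(state 4) = 1 + 0.4·t(state 3) + 0.28·t(state 4)
Solving: t(state 3) = 3.3981, t(state 4) = 3.2767.
Expected steps from state 4 to state 2: 3.2767.

3.2767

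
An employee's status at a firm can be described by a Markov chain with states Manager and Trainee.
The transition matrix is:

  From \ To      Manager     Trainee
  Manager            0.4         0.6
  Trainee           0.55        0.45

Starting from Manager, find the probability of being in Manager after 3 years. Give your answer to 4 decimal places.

Propagate the distribution vector 3 years from Manager.
After 0 years: (1.0000, 0.0000)
After 1 year: (0.4000, 0.6000)
After 2 years: (0.4900, 0.5100)
After 3 years: (0.4765, 0.5235)
P(in Manager after 3 years) = 0.4765

0.4765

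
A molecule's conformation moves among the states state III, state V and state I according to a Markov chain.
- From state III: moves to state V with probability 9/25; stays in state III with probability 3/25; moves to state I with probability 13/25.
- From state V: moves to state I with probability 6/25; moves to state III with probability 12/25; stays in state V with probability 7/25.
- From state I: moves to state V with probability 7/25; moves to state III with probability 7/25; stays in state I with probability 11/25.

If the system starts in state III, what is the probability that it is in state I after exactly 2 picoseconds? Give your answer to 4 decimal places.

0.3776

Sum over the intermediate state after 1 picosecond:
P = P(state III→state III)·P(state III→state I) + P(state III→state V)·P(state V→state I) + P(state III→state I)·P(state I→state I)
  = 0.12×0.52 + 0.36×0.24 + 0.52×0.44
  = 0.0624 + 0.0864 + 0.2288 = 0.3776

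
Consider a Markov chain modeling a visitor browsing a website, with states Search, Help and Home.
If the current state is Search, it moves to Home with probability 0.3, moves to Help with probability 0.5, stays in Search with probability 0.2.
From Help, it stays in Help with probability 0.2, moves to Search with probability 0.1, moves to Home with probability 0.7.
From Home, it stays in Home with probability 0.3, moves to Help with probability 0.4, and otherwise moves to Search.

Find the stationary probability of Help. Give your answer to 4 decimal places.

0.3507

Let the stationary distribution be π with π = πP and π_1 + π_2 + π_3 = 1.
π_1 = 0.2·π_1 + 0.1·π_2 + 0.3·π_3
π_2 = 0.5·π_1 + 0.2·π_2 + 0.4·π_3
Solving with the normalization constraint gives π = (0.2090, 0.3507, 0.4403).
So the stationary probability of Help is 0.3507.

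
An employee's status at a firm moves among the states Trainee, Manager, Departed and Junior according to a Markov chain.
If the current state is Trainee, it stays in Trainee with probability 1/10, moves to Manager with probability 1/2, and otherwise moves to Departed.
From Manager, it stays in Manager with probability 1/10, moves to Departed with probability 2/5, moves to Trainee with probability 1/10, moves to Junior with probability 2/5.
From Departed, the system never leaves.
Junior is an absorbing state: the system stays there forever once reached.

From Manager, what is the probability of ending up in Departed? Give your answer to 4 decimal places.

0.5263

Let h(s) be the probability of absorption at Departed starting from transient state s. Then h(Departed) = 1 and h(Junior) = 0. By first-step analysis:
h(Trainee) = 0.1·h(Trainee) + 0.5·h(Manager) + 0.4·1
h(Manager) = 0.1·h(Trainee) + 0.1·h(Manager) + 0.4·1 + 0.4·0
Solving: h(Trainee) = 0.7368, h(Manager) = 0.5263.
Starting from Manager, the probability is 0.5263.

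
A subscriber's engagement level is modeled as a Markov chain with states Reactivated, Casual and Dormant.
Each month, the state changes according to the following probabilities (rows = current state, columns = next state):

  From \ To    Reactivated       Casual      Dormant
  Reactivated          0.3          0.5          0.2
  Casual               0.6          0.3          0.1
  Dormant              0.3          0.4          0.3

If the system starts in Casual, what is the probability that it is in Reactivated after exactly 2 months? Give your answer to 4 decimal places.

0.3900

Sum over the intermediate state after 1 month:
P = P(Casual→Reactivated)·P(Reactivated→Reactivated) + P(Casual→Casual)·P(Casual→Reactivated) + P(Casual→Dormant)·P(Dormant→Reactivated)
  = 0.6×0.3 + 0.3×0.6 + 0.1×0.3
  = 0.1800 + 0.1800 + 0.0300 = 0.3900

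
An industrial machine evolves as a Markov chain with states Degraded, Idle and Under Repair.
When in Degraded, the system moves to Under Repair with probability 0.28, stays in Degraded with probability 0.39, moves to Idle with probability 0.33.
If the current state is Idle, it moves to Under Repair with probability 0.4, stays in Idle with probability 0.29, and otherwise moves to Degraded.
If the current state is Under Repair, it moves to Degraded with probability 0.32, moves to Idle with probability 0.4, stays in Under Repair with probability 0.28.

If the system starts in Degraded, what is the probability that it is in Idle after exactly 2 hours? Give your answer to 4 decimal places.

0.3364

Sum over the intermediate state after 1 hour:
P = P(Degraded→Degraded)·P(Degraded→Idle) + P(Degraded→Idle)·P(Idle→Idle) + P(Degraded→Under Repair)·P(Under Repair→Idle)
  = 0.39×0.33 + 0.33×0.29 + 0.28×0.4
  = 0.1287 + 0.0957 + 0.1120 = 0.3364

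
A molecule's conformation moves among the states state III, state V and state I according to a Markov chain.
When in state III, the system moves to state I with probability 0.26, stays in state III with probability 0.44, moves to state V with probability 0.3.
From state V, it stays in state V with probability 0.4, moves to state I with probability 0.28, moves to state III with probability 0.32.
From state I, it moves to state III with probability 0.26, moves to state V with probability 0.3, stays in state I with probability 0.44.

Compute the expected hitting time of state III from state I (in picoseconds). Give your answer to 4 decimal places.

3.5714

Let t(s) be the expected number of picoseconds to first reach state III from state s, with t(state III) = 0. Conditioning on the first picosecond:
t(state V) = 1 + 0.4·t(state V) + 0.28·t(state I)
t(state I) = 1 + 0.3·t(state V) + 0.44·t(state I)
Solving: t(state V) = 3.3333, t(state I) = 3.5714.
Expected picoseconds from state I to state III: 3.5714.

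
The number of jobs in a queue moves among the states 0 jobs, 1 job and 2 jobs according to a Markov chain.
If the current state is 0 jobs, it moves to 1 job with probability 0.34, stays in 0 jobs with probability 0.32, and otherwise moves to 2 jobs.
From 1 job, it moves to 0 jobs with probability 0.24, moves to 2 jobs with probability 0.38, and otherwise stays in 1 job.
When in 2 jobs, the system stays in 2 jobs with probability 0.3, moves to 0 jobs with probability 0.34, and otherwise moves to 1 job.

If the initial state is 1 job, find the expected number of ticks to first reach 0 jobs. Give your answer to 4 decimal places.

3.6339

Let t(s) be the expected number of ticks to first reach 0 jobs from state s, with t(0 jobs) = 0. Conditioning on the first tick:
t(1 job) = 1 + 0.38·t(1 job) + 0.38·t(2 jobs)
t(2 jobs) = 1 + 0.36·t(1 job) + 0.3·t(2 jobs)
Solving: t(1 job) = 3.6339, t(2 jobs) = 3.2974.
Expected ticks from 1 job to 0 jobs: 3.6339.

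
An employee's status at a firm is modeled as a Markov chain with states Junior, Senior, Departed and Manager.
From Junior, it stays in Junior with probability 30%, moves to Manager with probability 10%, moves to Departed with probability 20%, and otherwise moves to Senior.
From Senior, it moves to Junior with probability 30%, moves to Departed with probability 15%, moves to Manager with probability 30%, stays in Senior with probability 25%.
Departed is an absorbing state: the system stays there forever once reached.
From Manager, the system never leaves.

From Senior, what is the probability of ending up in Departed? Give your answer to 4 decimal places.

0.4074

Let h(s) be the probability of absorption at Departed starting from transient state s. Then h(Departed) = 1 and h(Manager) = 0. By first-step analysis:
h(Junior) = 0.3·h(Junior) + 0.4·h(Senior) + 0.2·1 + 0.1·0
h(Senior) = 0.3·h(Junior) + 0.25·h(Senior) + 0.15·1 + 0.3·0
Solving: h(Junior) = 0.5185, h(Senior) = 0.4074.
Starting from Senior, the probability is 0.4074.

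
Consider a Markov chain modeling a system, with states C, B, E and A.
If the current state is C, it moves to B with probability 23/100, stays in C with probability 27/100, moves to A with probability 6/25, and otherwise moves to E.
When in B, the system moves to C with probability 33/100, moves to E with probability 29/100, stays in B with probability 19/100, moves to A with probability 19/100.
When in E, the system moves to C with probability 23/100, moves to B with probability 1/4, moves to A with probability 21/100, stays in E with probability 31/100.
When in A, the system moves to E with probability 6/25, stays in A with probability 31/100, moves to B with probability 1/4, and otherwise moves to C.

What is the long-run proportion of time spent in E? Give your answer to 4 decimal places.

Let the stationary distribution be π with π = πP and π_1 + π_2 + π_3 + π_4 = 1.
π_1 = 0.27·π_1 + 0.33·π_2 + 0.23·π_3 + 0.2·π_4
π_2 = 0.23·π_1 + 0.19·π_2 + 0.25·π_3 + 0.25·π_4
π_3 = 0.26·π_1 + 0.29·π_2 + 0.31·π_3 + 0.24·π_4
Solving with the normalization constraint gives π = (0.2562, 0.2310, 0.2760, 0.2367).
So the stationary probability of E is 0.2760.

0.2760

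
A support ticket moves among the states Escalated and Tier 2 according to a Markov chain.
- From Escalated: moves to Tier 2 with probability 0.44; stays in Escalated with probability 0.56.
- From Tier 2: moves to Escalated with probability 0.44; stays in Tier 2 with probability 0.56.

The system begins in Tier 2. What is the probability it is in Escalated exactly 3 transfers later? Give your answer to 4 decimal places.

Propagate the distribution vector 3 transfers from Tier 2.
After 0 transfers: (0.0000, 1.0000)
After 1 transfer: (0.4400, 0.5600)
After 2 transfers: (0.4928, 0.5072)
After 3 transfers: (0.4991, 0.5009)
P(in Escalated after 3 transfers) = 0.4991

0.4991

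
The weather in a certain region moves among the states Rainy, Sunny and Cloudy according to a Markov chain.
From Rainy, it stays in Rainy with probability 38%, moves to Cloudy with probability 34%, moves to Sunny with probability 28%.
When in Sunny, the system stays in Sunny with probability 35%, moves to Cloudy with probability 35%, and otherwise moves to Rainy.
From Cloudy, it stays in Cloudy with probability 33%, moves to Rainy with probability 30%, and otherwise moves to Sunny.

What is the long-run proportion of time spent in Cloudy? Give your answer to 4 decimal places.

0.3399

Let the stationary distribution be π with π = πP and π_1 + π_2 + π_3 = 1.
π_1 = 0.38·π_1 + 0.3·π_2 + 0.3·π_3
π_2 = 0.28·π_1 + 0.35·π_2 + 0.37·π_3
Solving with the normalization constraint gives π = (0.3261, 0.3340, 0.3399).
So the stationary probability of Cloudy is 0.3399.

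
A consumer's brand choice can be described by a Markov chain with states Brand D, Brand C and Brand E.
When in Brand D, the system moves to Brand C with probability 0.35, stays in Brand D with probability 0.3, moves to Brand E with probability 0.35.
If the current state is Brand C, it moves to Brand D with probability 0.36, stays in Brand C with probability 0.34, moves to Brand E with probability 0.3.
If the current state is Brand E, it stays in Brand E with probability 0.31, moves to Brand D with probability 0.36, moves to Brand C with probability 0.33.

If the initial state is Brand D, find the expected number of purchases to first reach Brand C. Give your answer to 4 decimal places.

2.9132

Let t(s) be the expected number of purchases to first reach Brand C from state s, with t(Brand C) = 0. Conditioning on the first purchase:
t(Brand D) = 1 + 0.3·t(Brand D) + 0.35·t(Brand E)
t(Brand E) = 1 + 0.36·t(Brand D) + 0.31·t(Brand E)
Solving: t(Brand D) = 2.9132, t(Brand E) = 2.9692.
Expected purchases from Brand D to Brand C: 2.9132.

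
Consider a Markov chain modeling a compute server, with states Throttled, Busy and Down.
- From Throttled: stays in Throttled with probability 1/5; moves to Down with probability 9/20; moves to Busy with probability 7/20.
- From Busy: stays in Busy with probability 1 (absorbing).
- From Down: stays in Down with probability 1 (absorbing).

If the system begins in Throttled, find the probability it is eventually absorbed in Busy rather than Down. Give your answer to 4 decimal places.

Let h(s) be the probability of absorption at Busy starting from transient state s. Then h(Busy) = 1 and h(Down) = 0. By first-step analysis:
h(Throttled) = 0.2·h(Throttled) + 0.35·1 + 0.45·0
Solving: h(Throttled) = 0.4375.
Starting from Throttled, the probability is 0.4375.

0.4375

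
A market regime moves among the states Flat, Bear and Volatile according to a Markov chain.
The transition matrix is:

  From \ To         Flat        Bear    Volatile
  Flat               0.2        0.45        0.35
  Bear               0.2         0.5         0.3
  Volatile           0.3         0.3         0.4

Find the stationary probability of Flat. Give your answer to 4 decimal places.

Let the stationary distribution be π with π = πP and π_1 + π_2 + π_3 = 1.
π_1 = 0.2·π_1 + 0.2·π_2 + 0.3·π_3
π_2 = 0.45·π_1 + 0.5·π_2 + 0.3·π_3
Solving with the normalization constraint gives π = (0.2346, 0.4190, 0.3464).
So the stationary probability of Flat is 0.2346.

0.2346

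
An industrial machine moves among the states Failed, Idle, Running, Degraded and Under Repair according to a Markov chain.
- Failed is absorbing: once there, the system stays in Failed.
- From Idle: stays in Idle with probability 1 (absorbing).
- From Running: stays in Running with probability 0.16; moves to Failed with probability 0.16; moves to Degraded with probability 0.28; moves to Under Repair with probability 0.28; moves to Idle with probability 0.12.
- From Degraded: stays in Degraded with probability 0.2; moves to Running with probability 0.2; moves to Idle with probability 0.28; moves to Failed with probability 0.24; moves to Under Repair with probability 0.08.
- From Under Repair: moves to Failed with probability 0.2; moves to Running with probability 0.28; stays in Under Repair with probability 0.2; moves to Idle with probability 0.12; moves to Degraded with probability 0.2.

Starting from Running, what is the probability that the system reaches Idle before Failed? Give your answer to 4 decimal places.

Let h(s) be the probability of absorption at Idle starting from transient state s. Then h(Idle) = 1 and h(Failed) = 0. By first-step analysis:
h(Running) = 0.16·0 + 0.12·1 + 0.16·h(Running) + 0.28·h(Degraded) + 0.28·h(Under Repair)
h(Degraded) = 0.24·0 + 0.28·1 + 0.2·h(Running) + 0.2·h(Degraded) + 0.08·h(Under Repair)
h(Under Repair) = 0.2·0 + 0.12·1 + 0.28·h(Running) + 0.2·h(Degraded) + 0.2·h(Under Repair)
Solving: h(Running) = 0.4581, h(Degraded) = 0.5083, h(Under Repair) = 0.4374.
Starting from Running, the probability is 0.4581.

0.4581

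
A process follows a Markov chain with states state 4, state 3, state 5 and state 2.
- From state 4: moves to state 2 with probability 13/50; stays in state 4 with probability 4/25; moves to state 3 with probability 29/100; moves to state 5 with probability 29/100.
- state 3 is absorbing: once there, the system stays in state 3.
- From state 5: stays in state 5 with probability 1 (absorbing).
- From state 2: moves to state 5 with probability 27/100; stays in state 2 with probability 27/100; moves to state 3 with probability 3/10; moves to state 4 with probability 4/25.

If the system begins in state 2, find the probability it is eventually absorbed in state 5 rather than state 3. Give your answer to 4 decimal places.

Let h(s) be the probability of absorption at state 5 starting from transient state s. Then h(state 5) = 1 and h(state 3) = 0. By first-step analysis:
h(state 4) = 0.16·h(state 4) + 0.29·0 + 0.29·1 + 0.26·h(state 2)
h(state 2) = 0.16·h(state 4) + 0.3·0 + 0.27·1 + 0.27·h(state 2)
Solving: h(state 4) = 0.4932, h(state 2) = 0.4780.
Starting from state 2, the probability is 0.4780.

0.4780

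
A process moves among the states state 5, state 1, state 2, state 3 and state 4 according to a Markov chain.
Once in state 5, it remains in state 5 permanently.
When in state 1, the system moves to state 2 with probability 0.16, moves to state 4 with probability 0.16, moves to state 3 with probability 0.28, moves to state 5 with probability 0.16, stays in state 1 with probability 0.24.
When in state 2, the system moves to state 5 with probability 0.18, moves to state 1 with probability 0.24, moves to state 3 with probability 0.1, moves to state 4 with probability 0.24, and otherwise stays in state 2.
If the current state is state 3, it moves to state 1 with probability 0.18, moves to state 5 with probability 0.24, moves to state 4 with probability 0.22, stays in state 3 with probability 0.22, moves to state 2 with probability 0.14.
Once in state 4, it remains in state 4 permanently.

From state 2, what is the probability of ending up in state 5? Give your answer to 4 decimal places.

0.4587

Let h(s) be the probability of absorption at state 5 starting from transient state s. Then h(state 5) = 1 and h(state 4) = 0. By first-step analysis:
h(state 1) = 0.16·1 + 0.24·h(state 1) + 0.16·h(state 2) + 0.28·h(state 3) + 0.16·0
h(state 2) = 0.18·1 + 0.24·h(state 1) + 0.24·h(state 2) + 0.1·h(state 3) + 0.24·0
h(state 3) = 0.24·1 + 0.18·h(state 1) + 0.14·h(state 2) + 0.22·h(state 3) + 0.22·0
Solving: h(state 1) = 0.4927, h(state 2) = 0.4587, h(state 3) = 0.5037.
Starting from state 2, the probability is 0.4587.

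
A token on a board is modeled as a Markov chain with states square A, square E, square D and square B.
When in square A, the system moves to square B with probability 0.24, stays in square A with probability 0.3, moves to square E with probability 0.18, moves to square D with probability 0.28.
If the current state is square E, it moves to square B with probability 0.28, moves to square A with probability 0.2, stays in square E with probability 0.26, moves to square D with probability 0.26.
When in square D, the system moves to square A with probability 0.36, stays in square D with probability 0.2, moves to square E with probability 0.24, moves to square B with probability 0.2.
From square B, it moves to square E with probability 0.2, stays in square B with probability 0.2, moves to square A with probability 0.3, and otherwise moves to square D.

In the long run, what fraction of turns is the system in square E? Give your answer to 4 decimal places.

0.2176

Let the stationary distribution be π with π = πP and π_1 + π_2 + π_3 + π_4 = 1.
π_1 = 0.3·π_1 + 0.2·π_2 + 0.36·π_3 + 0.3·π_4
π_2 = 0.18·π_1 + 0.26·π_2 + 0.24·π_3 + 0.2·π_4
π_3 = 0.28·π_1 + 0.26·π_2 + 0.2·π_3 + 0.3·π_4
Solving with the normalization constraint gives π = (0.2938, 0.2176, 0.2595, 0.2292).
So the stationary probability of square E is 0.2176.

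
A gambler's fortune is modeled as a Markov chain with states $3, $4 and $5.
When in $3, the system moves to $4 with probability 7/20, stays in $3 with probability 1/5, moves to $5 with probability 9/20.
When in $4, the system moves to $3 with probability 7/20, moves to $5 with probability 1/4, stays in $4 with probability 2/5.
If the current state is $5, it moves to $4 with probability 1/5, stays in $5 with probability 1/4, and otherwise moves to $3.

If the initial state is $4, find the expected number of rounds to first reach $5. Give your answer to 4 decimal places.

Let t(s) be the expected number of rounds to first reach $5 from state s, with t($5) = 0. Conditioning on the first round:
t($3) = 1 + 0.2·t($3) + 0.35·t($4)
t($4) = 1 + 0.35·t($3) + 0.4·t($4)
Solving: t($3) = 2.6573, t($4) = 3.2168.
Expected rounds from $4 to $5: 3.2168.

3.2168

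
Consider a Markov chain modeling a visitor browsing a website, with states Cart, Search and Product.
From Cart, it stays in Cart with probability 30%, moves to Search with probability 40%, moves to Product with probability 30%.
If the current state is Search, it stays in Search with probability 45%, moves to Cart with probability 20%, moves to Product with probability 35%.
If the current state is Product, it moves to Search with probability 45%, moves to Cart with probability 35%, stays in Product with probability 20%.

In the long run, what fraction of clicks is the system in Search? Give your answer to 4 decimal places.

Let the stationary distribution be π with π = πP and π_1 + π_2 + π_3 = 1.
π_1 = 0.3·π_1 + 0.2·π_2 + 0.35·π_3
π_2 = 0.4·π_1 + 0.45·π_2 + 0.45·π_3
Solving with the normalization constraint gives π = (0.2710, 0.4365, 0.2926).
So the stationary probability of Search is 0.4365.

0.4365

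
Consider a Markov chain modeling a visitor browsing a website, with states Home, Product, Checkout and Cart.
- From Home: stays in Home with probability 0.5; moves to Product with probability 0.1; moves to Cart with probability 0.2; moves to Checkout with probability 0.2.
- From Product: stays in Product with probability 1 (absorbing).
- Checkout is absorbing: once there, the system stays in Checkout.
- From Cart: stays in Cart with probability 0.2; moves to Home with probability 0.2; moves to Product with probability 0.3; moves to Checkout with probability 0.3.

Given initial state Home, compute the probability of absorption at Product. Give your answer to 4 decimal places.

0.3889

Let h(s) be the probability of absorption at Product starting from transient state s. Then h(Product) = 1 and h(Checkout) = 0. By first-step analysis:
h(Home) = 0.5·h(Home) + 0.1·1 + 0.2·0 + 0.2·h(Cart)
h(Cart) = 0.2·h(Home) + 0.3·1 + 0.3·0 + 0.2·h(Cart)
Solving: h(Home) = 0.3889, h(Cart) = 0.4722.
Starting from Home, the probability is 0.3889.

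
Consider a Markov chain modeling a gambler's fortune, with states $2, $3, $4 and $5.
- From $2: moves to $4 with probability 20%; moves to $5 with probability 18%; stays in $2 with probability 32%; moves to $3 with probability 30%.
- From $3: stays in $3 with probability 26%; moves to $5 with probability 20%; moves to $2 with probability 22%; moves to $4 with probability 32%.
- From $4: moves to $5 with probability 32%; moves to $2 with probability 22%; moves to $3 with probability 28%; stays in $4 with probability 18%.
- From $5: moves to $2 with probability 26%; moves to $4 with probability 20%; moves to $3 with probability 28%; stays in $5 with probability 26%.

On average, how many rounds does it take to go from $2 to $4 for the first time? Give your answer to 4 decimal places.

Let t(s) be the expected number of rounds to first reach $4 from state s, with t($4) = 0. Conditioning on the first round:
t($2) = 1 + 0.32·t($2) + 0.3·t($3) + 0.18·t($5)
t($3) = 1 + 0.22·t($2) + 0.26·t($3) + 0.2·t($5)
t($5) = 1 + 0.26·t($2) + 0.28·t($3) + 0.26·t($5)
Solving: t($2) = 4.2708, t($3) = 3.7782, t($5) = 4.2815.
Expected rounds from $2 to $4: 4.2708.

4.2708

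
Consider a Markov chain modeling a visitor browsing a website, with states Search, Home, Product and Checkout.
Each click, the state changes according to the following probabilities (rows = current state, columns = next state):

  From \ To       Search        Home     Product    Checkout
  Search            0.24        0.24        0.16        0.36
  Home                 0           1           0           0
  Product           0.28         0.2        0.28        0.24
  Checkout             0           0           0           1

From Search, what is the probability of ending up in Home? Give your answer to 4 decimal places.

0.4076

Let h(s) be the probability of absorption at Home starting from transient state s. Then h(Home) = 1 and h(Checkout) = 0. By first-step analysis:
h(Search) = 0.24·h(Search) + 0.24·1 + 0.16·h(Product) + 0.36·0
h(Product) = 0.28·h(Search) + 0.2·1 + 0.28·h(Product) + 0.24·0
Solving: h(Search) = 0.4076, h(Product) = 0.4363.
Starting from Search, the probability is 0.4076.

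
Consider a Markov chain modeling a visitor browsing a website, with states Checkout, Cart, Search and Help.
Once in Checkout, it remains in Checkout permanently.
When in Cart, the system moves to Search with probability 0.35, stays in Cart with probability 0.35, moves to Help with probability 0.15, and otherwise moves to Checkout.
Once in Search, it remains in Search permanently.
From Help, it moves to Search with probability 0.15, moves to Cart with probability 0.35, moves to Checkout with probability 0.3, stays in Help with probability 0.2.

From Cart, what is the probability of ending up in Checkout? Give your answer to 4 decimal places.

0.3529

Let h(s) be the probability of absorption at Checkout starting from transient state s. Then h(Checkout) = 1 and h(Search) = 0. By first-step analysis:
h(Cart) = 0.15·1 + 0.35·h(Cart) + 0.35·0 + 0.15·h(Help)
h(Help) = 0.3·1 + 0.35·h(Cart) + 0.15·0 + 0.2·h(Help)
Solving: h(Cart) = 0.3529, h(Help) = 0.5294.
Starting from Cart, the probability is 0.3529.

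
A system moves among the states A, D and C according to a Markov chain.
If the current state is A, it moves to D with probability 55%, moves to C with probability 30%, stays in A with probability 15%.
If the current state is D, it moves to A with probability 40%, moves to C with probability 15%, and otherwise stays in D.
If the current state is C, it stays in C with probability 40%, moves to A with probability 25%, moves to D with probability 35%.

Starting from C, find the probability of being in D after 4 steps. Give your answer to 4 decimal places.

0.4524

Propagate the distribution vector 4 steps from C.
After 0 steps: (0.0000, 0.0000, 1.0000)
After 1 step: (0.2500, 0.3500, 0.4000)
After 2 steps: (0.2775, 0.4350, 0.2875)
After 3 steps: (0.2875, 0.4490, 0.2635)
After 4 steps: (0.2886, 0.4524, 0.2590)
P(in D after 4 steps) = 0.4524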